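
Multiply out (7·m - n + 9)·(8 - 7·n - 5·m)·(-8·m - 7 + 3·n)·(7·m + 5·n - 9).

-1421·m^3 + 4925·m^2·n - 5984·m^2 - 6455·m·n + 2349·m + 4403·m·n^2 + 3129·m^3·n - 81·m^2·n^2 - 793·m·n^3 + 1960·m^4 + 5923·n^2 - 8937·n - 1499·n^3 + 105·n^4 + 4536

(7·m - n + 9)·(8 - 7·n - 5·m)·(-8·m - 7 + 3·n)·(7·m + 5·n - 9)
= (56·m - 49·m·n - 35·m^2 - 8·n + 7·n^2 + 5·m·n + 72 - 63·n - 45·m)·(-8·m - 7 + 3·n)·(7·m + 5·n - 9)    [distributive law]
= (11·m - 44·m·n - 35·m^2 - 71·n + 7·n^2 + 72)·(-8·m - 7 + 3·n)·(7·m + 5·n - 9)    [combine like terms]
= (-88·m^2 - 77·m + 33·m·n + 352·m^2·n + 308·m·n - 132·m·n^2 + 280·m^3 + 245·m^2 - 105·m^2·n + 568·m·n + 497·n - 213·n^2 - 56·m·n^2 - 49·n^2 + 21·n^3 - 576·m - 504 + 216·n)·(7·m + 5·n - 9)    [distributive law]
= (157·m^2 - 653·m + 909·m·n + 247·m^2·n - 188·m·n^2 + 280·m^3 + 713·n - 262·n^2 + 21·n^3 - 504)·(7·m + 5·n - 9)    [combine like terms]
= 1099·m^3 + 785·m^2·n - 1413·m^2 - 4571·m^2 - 3265·m·n + 5877·m + 6363·m^2·n + 4545·m·n^2 - 8181·m·n + 1729·m^3·n + 1235·m^2·n^2 - 2223·m^2·n - 1316·m^2·n^2 - 940·m·n^3 + 1692·m·n^2 + 1960·m^4 + 1400·m^3·n - 2520·m^3 + 4991·m·n + 3565·n^2 - 6417·n - 1834·m·n^2 - 1310·n^3 + 2358·n^2 + 147·m·n^3 + 105·n^4 - 189·n^3 - 3528·m - 2520·n + 4536    [distributive law]
= -1421·m^3 + 4925·m^2·n - 5984·m^2 - 6455·m·n + 2349·m + 4403·m·n^2 + 3129·m^3·n - 81·m^2·n^2 - 793·m·n^3 + 1960·m^4 + 5923·n^2 - 8937·n - 1499·n^3 + 105·n^4 + 4536    [combine like terms]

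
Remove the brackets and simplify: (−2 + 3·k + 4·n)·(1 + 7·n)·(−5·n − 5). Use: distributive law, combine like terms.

(−2 + 3·k + 4·n)·(1 + 7·n)·(−5·n − 5)
= (−2 − 14·n + 3·k + 21·k·n + 4·n + 28·n^2)·(−5·n − 5)    [distributive law]
= (−2 − 10·n + 3·k + 21·k·n + 28·n^2)·(−5·n − 5)    [combine like terms]
= 10·n + 10 + 50·n^2 + 50·n − 15·k·n − 15·k − 105·k·n^2 − 105·k·n − 140·n^3 − 140·n^2    [distributive law]
= 60·n + 10 − 90·n^2 − 120·k·n − 15·k − 105·k·n^2 − 140·n^3    [combine like terms]

60·n + 10 − 90·n^2 − 120·k·n − 15·k − 105·k·n^2 − 140·n^3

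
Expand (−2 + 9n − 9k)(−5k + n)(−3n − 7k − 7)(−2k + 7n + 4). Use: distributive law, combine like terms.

−2447k^2n + 3044kn^2 + 930kn − 490k^3 − 1400k^2 − 280k − 507n^3 − 130n^2 + 56n + 1503k^2n^2 + 747kn^3 − 2691k^3n − 189n^4 + 630k^4

(−2 + 9n − 9k)(−5k + n)(−3n − 7k − 7)(−2k + 7n + 4)
= (10k − 2n − 45kn + 9n^2 + 45k^2 − 9kn)(−3n − 7k − 7)(−2k + 7n + 4)    [distributive law]
= (10k − 2n − 54kn + 9n^2 + 45k^2)(−3n − 7k − 7)(−2k + 7n + 4)    [combine like terms]
= (−30kn − 70k^2 − 70k + 6n^2 + 14kn + 14n + 162kn^2 + 378k^2n + 378kn − 27n^3 − 63kn^2 − 63n^2 − 135k^2n − 315k^3 − 315k^2)(−2k + 7n + 4)    [distributive law]
= (362kn − 385k^2 − 70k − 57n^2 + 14n + 99kn^2 + 243k^2n − 27n^3 − 315k^3)(−2k + 7n + 4)    [combine like terms]
= −724k^2n + 2534kn^2 + 1448kn + 770k^3 − 2695k^2n − 1540k^2 + 140k^2 − 490kn − 280k + 114kn^2 − 399n^3 − 228n^2 − 28kn + 98n^2 + 56n − 198k^2n^2 + 693kn^3 + 396kn^2 − 486k^3n + 1701k^2n^2 + 972k^2n + 54kn^3 − 189n^4 − 108n^3 + 630k^4 − 2205k^3n − 1260k^3    [distributive law]
= −2447k^2n + 3044kn^2 + 930kn − 490k^3 − 1400k^2 − 280k − 507n^3 − 130n^2 + 56n + 1503k^2n^2 + 747kn^3 − 2691k^3n − 189n^4 + 630k^4    [combine like terms]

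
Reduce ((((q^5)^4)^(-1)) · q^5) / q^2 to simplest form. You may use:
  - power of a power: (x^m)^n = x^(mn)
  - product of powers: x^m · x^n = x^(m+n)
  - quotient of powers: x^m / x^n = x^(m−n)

q^(-17)

((((q^5)^4)^(-1)) · q^5) / q^2
= (((q^5)^(-4)) · q^5) / q^2    [power of a power]
= (q^(-20) · q^5) / q^2    [power of a power]
= q^(-15) / q^2    [product of powers]
= q^(-17)    [quotient of powers]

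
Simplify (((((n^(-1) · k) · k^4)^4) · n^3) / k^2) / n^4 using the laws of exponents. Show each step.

k^18n^(-5)

(((((n^(-1) · k) · k^4)^4) · n^3) / k^2) / n^4
= (((((n^(-1) · k)^4) · ((k^4)^4)) · n^3) / k^2) / n^4    [power of a product]
= ((((((n^(-1))^4) · (k^4)) · ((k^4)^4)) · n^3) / k^2) / n^4    [power of a product]
= ((((n^(-4) · (k^4)) · ((k^4)^4)) · n^3) / k^2) / n^4    [power of a power]
= ((((n^(-4) · k^4) · k^16) · n^3) / k^2) / n^4    [power of a power]
= k^18n^(-5)    [quotient of powers; product of powers]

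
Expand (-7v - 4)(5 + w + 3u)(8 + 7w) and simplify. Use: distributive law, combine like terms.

-280v - 301vw - 49vw^2 - 168uv - 147uvw - 160 - 172w - 28w^2 - 96u - 84uw

(-7v - 4)(5 + w + 3u)(8 + 7w)
= (-35v - 7vw - 21uv - 20 - 4w - 12u)(8 + 7w)    [distributive law]
= -280v - 245vw - 56vw - 49vw^2 - 168uv - 147uvw - 160 - 140w - 32w - 28w^2 - 96u - 84uw    [distributive law]
= -280v - 301vw - 49vw^2 - 168uv - 147uvw - 160 - 172w - 28w^2 - 96u - 84uw    [combine like terms]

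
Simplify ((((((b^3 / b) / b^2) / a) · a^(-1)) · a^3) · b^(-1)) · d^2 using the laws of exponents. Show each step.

((((((b^3 / b) / b^2) / a) · a^(-1)) · a^3) · b^(-1)) · d^2
= (((((b^2 / b^2) / a) · a^(-1)) · a^3) · b^(-1)) · d^2    [quotient of powers]
= ((((b^0 / a) · a^(-1)) · a^3) · b^(-1)) · d^2    [quotient of powers]
= a·b^(-1)·d^2    [quotient of powers; product of powers]

a·b^(-1)·d^2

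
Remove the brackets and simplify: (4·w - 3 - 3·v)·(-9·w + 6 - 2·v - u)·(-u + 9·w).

(4·w - 3 - 3·v)·(-9·w + 6 - 2·v - u)·(-u + 9·w)
= (-36·w^2 + 24·w - 8·v·w - 4·u·w + 27·w - 18 + 6·v + 3·u + 27·v·w - 18·v + 6·v^2 + 3·u·v)·(-u + 9·w)    [distributive law]
= (-36·w^2 + 51·w + 19·v·w - 4·u·w - 18 - 12·v + 3·u + 6·v^2 + 3·u·v)·(-u + 9·w)    [combine like terms]
= 36·u·w^2 - 324·w^3 - 51·u·w + 459·w^2 - 19·u·v·w + 171·v·w^2 + 4·u^2·w - 36·u·w^2 + 18·u - 162·w + 12·u·v - 108·v·w - 3·u^2 + 27·u·w - 6·u·v^2 + 54·v^2·w - 3·u^2·v + 27·u·v·w    [distributive law]
= -324·w^3 - 24·u·w + 459·w^2 + 8·u·v·w + 171·v·w^2 + 4·u^2·w + 18·u - 162·w + 12·u·v - 108·v·w - 3·u^2 - 6·u·v^2 + 54·v^2·w - 3·u^2·v    [combine like terms]

-324·w^3 - 24·u·w + 459·w^2 + 8·u·v·w + 171·v·w^2 + 4·u^2·w + 18·u - 162·w + 12·u·v - 108·v·w - 3·u^2 - 6·u·v^2 + 54·v^2·w - 3·u^2·v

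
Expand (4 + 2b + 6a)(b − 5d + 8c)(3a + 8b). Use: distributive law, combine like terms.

12ab + 32b^2 − 60ad − 160bd + 96ac + 256bc + 54ab^2 + 16b^3 − 270abd − 80b^2d + 432abc + 128b^2c + 18a^2b − 90a^2d + 144a^2c

(4 + 2b + 6a)(b − 5d + 8c)(3a + 8b)
= (4b − 20d + 32c + 2b^2 − 10bd + 16bc + 6ab − 30ad + 48ac)(3a + 8b)    [distributive law]
= 12ab + 32b^2 − 60ad − 160bd + 96ac + 256bc + 6ab^2 + 16b^3 − 30abd − 80b^2d + 48abc + 128b^2c + 18a^2b + 48ab^2 − 90a^2d − 240abd + 144a^2c + 384abc    [distributive law]
= 12ab + 32b^2 − 60ad − 160bd + 96ac + 256bc + 54ab^2 + 16b^3 − 270abd − 80b^2d + 432abc + 128b^2c + 18a^2b − 90a^2d + 144a^2c    [combine like terms]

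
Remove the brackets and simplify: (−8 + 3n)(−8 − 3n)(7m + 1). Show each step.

448m + 64 − 63mn^2 − 9n^2

(−8 + 3n)(−8 − 3n)(7m + 1)
= (64 + 24n − 24n − 9n^2)(7m + 1)    [distributive law]
= (64 − 9n^2)(7m + 1)    [combine like terms]
= 448m + 64 − 63mn^2 − 9n^2    [distributive law]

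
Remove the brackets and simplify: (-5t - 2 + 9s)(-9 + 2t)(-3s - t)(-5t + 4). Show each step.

(-5t - 2 + 9s)(-9 + 2t)(-3s - t)(-5t + 4)
= (45t - 10t² + 18 - 4t - 81s + 18st)(-3s - t)(-5t + 4)    [distributive law]
= (41t - 10t² + 18 - 81s + 18st)(-3s - t)(-5t + 4)    [combine like terms]
= (-123st - 41t² + 30st² + 10t³ - 54s - 18t + 243s² + 81st - 54s²t - 18st²)(-5t + 4)    [distributive law]
= (-42st - 41t² + 12st² + 10t³ - 54s - 18t + 243s² - 54s²t)(-5t + 4)    [combine like terms]
= 210st² - 168st + 205t³ - 164t² - 60st³ + 48st² - 50t⁴ + 40t³ + 270st - 216s + 90t² - 72t - 1215s²t + 972s² + 270s²t² - 216s²t    [distributive law]
= 258st² + 102st + 245t³ - 74t² - 60st³ - 50t⁴ - 216s - 72t - 1431s²t + 972s² + 270s²t²    [combine like terms]

258st² + 102st + 245t³ - 74t² - 60st³ - 50t⁴ - 216s - 72t - 1431s²t + 972s² + 270s²t²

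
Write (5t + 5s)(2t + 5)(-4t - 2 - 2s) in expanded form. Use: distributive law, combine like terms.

-40t^3 - 120t^2 - 60st^2 - 50t - 170st - 20s^2t - 50s - 50s^2

(5t + 5s)(2t + 5)(-4t - 2 - 2s)
= (10t^2 + 25t + 10st + 25s)(-4t - 2 - 2s)    [distributive law]
= -40t^3 - 20t^2 - 20st^2 - 100t^2 - 50t - 50st - 40st^2 - 20st - 20s^2t - 100st - 50s - 50s^2    [distributive law]
= -40t^3 - 120t^2 - 60st^2 - 50t - 170st - 20s^2t - 50s - 50s^2    [combine like terms]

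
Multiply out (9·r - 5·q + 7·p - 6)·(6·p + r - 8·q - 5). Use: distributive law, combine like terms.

(9·r - 5·q + 7·p - 6)·(6·p + r - 8·q - 5)
= 54·p·r + 9·r^2 - 72·q·r - 45·r - 30·p·q - 5·q·r + 40·q^2 + 25·q + 42·p^2 + 7·p·r - 56·p·q - 35·p - 36·p - 6·r + 48·q + 30    [distributive law]
= 61·p·r + 9·r^2 - 77·q·r - 51·r - 86·p·q + 40·q^2 + 73·q + 42·p^2 - 71·p + 30    [combine like terms]

61·p·r + 9·r^2 - 77·q·r - 51·r - 86·p·q + 40·q^2 + 73·q + 42·p^2 - 71·p + 30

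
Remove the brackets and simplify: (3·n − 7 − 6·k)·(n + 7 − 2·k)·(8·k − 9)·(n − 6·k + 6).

24·k·n^3 − 240·k^2·n^2 + 526·k·n^2 − 27·n^3 − 288·n^2 − 2228·k^2·n + 1936·k·n − 315·n + 672·k^3·n − 1152·k^2 − 3486·k + 2646 + 2568·k^3 − 576·k^4

(3·n − 7 − 6·k)·(n + 7 − 2·k)·(8·k − 9)·(n − 6·k + 6)
= (3·n^2 + 21·n − 6·k·n − 7·n − 49 + 14·k − 6·k·n − 42·k + 12·k^2)·(8·k − 9)·(n − 6·k + 6)    [distributive law]
= (3·n^2 + 14·n − 12·k·n − 49 − 28·k + 12·k^2)·(8·k − 9)·(n − 6·k + 6)    [combine like terms]
= (24·k·n^2 − 27·n^2 + 112·k·n − 126·n − 96·k^2·n + 108·k·n − 392·k + 441 − 224·k^2 + 252·k + 96·k^3 − 108·k^2)·(n − 6·k + 6)    [distributive law]
= (24·k·n^2 − 27·n^2 + 220·k·n − 126·n − 96·k^2·n − 140·k + 441 − 332·k^2 + 96·k^3)·(n − 6·k + 6)    [combine like terms]
= 24·k·n^3 − 144·k^2·n^2 + 144·k·n^2 − 27·n^3 + 162·k·n^2 − 162·n^2 + 220·k·n^2 − 1320·k^2·n + 1320·k·n − 126·n^2 + 756·k·n − 756·n − 96·k^2·n^2 + 576·k^3·n − 576·k^2·n − 140·k·n + 840·k^2 − 840·k + 441·n − 2646·k + 2646 − 332·k^2·n + 1992·k^3 − 1992·k^2 + 96·k^3·n − 576·k^4 + 576·k^3    [distributive law]
= 24·k·n^3 − 240·k^2·n^2 + 526·k·n^2 − 27·n^3 − 288·n^2 − 2228·k^2·n + 1936·k·n − 315·n + 672·k^3·n − 1152·k^2 − 3486·k + 2646 + 2568·k^3 − 576·k^4    [combine like terms]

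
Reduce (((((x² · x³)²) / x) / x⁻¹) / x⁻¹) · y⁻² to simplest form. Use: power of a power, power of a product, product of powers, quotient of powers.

(((((x² · x³)²) / x) / x⁻¹) / x⁻¹) · y⁻²
= ((((((x²)²) · ((x³)²)) / x) / x⁻¹) / x⁻¹) · y⁻²    [power of a product]
= ((((x⁴ · ((x³)²)) / x) / x⁻¹) / x⁻¹) · y⁻²    [power of a power]
= ((((x⁴ · x⁶) / x) / x⁻¹) / x⁻¹) · y⁻²    [power of a power]
= (((x¹⁰ / x) / x⁻¹) / x⁻¹) · y⁻²    [product of powers]
= ((x⁹ / x⁻¹) / x⁻¹) · y⁻²    [quotient of powers]
= (x¹⁰ / x⁻¹) · y⁻²    [quotient of powers]
= x¹¹ · y⁻²    [quotient of powers]
= x¹¹·y⁻²    [rearrange]

x¹¹·y⁻²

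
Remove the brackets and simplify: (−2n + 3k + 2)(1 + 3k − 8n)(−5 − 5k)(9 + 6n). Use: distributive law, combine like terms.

750n − 180n^2 + 1830kn + 720kn^2 + 810k^2n + 900k^2n^2 − 480n^3 − 480kn^3 − 495k − 810k^2 − 405k^3 − 270k^3n − 90

(−2n + 3k + 2)(1 + 3k − 8n)(−5 − 5k)(9 + 6n)
= (−2n − 6kn + 16n^2 + 3k + 9k^2 − 24kn + 2 + 6k − 16n)(−5 − 5k)(9 + 6n)    [distributive law]
= (−18n − 30kn + 16n^2 + 9k + 9k^2 + 2)(−5 − 5k)(9 + 6n)    [combine like terms]
= (90n + 90kn + 150kn + 150k^2n − 80n^2 − 80kn^2 − 45k − 45k^2 − 45k^2 − 45k^3 − 10 − 10k)(9 + 6n)    [distributive law]
= (90n + 240kn + 150k^2n − 80n^2 − 80kn^2 − 55k − 90k^2 − 45k^3 − 10)(9 + 6n)    [combine like terms]
= 810n + 540n^2 + 2160kn + 1440kn^2 + 1350k^2n + 900k^2n^2 − 720n^2 − 480n^3 − 720kn^2 − 480kn^3 − 495k − 330kn − 810k^2 − 540k^2n − 405k^3 − 270k^3n − 90 − 60n    [distributive law]
= 750n − 180n^2 + 1830kn + 720kn^2 + 810k^2n + 900k^2n^2 − 480n^3 − 480kn^3 − 495k − 810k^2 − 405k^3 − 270k^3n − 90    [combine like terms]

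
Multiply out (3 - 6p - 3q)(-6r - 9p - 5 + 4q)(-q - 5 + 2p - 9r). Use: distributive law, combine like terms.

(3 - 6p - 3q)(-6r - 9p - 5 + 4q)(-q - 5 + 2p - 9r)
= (-18r - 27p - 15 + 12q + 36pr + 54p^2 + 30p - 24pq + 18qr + 27pq + 15q - 12q^2)(-q - 5 + 2p - 9r)    [distributive law]
= (-18r + 3p - 15 + 27q + 36pr + 54p^2 + 3pq + 18qr - 12q^2)(-q - 5 + 2p - 9r)    [combine like terms]
= 18qr + 90r - 36pr + 162r^2 - 3pq - 15p + 6p^2 - 27pr + 15q + 75 - 30p + 135r - 27q^2 - 135q + 54pq - 243qr - 36pqr - 180pr + 72p^2r - 324pr^2 - 54p^2q - 270p^2 + 108p^3 - 486p^2r - 3pq^2 - 15pq + 6p^2q - 27pqr - 18q^2r - 90qr + 36pqr - 162qr^2 + 12q^3 + 60q^2 - 24pq^2 + 108q^2r    [distributive law]
= -315qr + 225r - 243pr + 162r^2 + 36pq - 45p - 264p^2 - 120q + 75 + 33q^2 - 27pqr - 414p^2r - 324pr^2 - 48p^2q + 108p^3 - 27pq^2 + 90q^2r - 162qr^2 + 12q^3    [combine like terms]

-315qr + 225r - 243pr + 162r^2 + 36pq - 45p - 264p^2 - 120q + 75 + 33q^2 - 27pqr - 414p^2r - 324pr^2 - 48p^2q + 108p^3 - 27pq^2 + 90q^2r - 162qr^2 + 12q^3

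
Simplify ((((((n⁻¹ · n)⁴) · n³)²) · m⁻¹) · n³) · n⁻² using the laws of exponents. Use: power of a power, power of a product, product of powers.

m⁻¹n⁷

((((((n⁻¹ · n)⁴) · n³)²) · m⁻¹) · n³) · n⁻²
= ((((((n⁻¹ · n)⁴)²) · ((n³)²)) · m⁻¹) · n³) · n⁻²    [power of a product]
= (((((n⁻¹ · n)⁸) · ((n³)²)) · m⁻¹) · n³) · n⁻²    [power of a power]
= ((((((n⁻¹)⁸) · (n⁸)) · ((n³)²)) · m⁻¹) · n³) · n⁻²    [power of a product]
= ((((n⁻⁸ · (n⁸)) · ((n³)²)) · m⁻¹) · n³) · n⁻²    [power of a power]
= (((n⁰ · ((n³)²)) · m⁻¹) · n³) · n⁻²    [product of powers]
= (((n⁰ · n⁶) · m⁻¹) · n³) · n⁻²    [power of a power]
= ((n⁶ · m⁻¹) · n³) · n⁻²    [product of powers]
= m⁻¹n⁷    [product of powers]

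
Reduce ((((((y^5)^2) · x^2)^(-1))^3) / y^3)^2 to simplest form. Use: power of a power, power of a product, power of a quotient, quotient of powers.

((((((y^5)^2) · x^2)^(-1))^3) / y^3)^2
= ((((((y^5)^2) · x^2)^(-1))^3)^2) / ((y^3)^2)    [power of a quotient]
= (((((y^5)^2) · x^2)^(-1))^6) / ((y^3)^2)    [power of a power]
= ((((y^5)^2) · x^2)^(-6)) / ((y^3)^2)    [power of a power]
= ((((y^5)^2)^(-6)) · ((x^2)^(-6))) / ((y^3)^2)    [power of a product]
= (((y^5)^(-12)) · ((x^2)^(-6))) / ((y^3)^2)    [power of a power]
= (y^(-60) · ((x^2)^(-6))) / ((y^3)^2)    [power of a power]
= (y^(-60) · x^(-12)) / ((y^3)^2)    [power of a power]
= (y^(-60) · x^(-12)) / y^6    [power of a power]
= x^(-12)·y^(-66)    [quotient of powers]

x^(-12)·y^(-66)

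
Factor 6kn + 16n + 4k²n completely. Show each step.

6kn + 16n + 4k²n
= 2(3kn + 8n + 2k²n)    [factor out 2]
= 2n(3k + 8 + 2k²)    [factor out n]

2n(3k + 8 + 2k²)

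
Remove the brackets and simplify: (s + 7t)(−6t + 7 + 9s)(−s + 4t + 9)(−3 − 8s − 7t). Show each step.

−4391s^2t + 231s^3t − 2013s^2t^2 − 2798st^2 − 546st^3 − 5445st − 726s^2 − 565s^3 − 189s + 72s^4 + 1778t^3 + 1176t^4 − 2541t^2 − 1323t

(s + 7t)(−6t + 7 + 9s)(−s + 4t + 9)(−3 − 8s − 7t)
= (−6st + 7s + 9s^2 − 42t^2 + 49t + 63st)(−s + 4t + 9)(−3 − 8s − 7t)    [distributive law]
= (57st + 7s + 9s^2 − 42t^2 + 49t)(−s + 4t + 9)(−3 − 8s − 7t)    [combine like terms]
= (−57s^2t + 228st^2 + 513st − 7s^2 + 28st + 63s − 9s^3 + 36s^2t + 81s^2 + 42st^2 − 168t^3 − 378t^2 − 49st + 196t^2 + 441t)(−3 − 8s − 7t)    [distributive law]
= (−21s^2t + 270st^2 + 492st + 74s^2 + 63s − 9s^3 − 168t^3 − 182t^2 + 441t)(−3 − 8s − 7t)    [combine like terms]
= 63s^2t + 168s^3t + 147s^2t^2 − 810st^2 − 2160s^2t^2 − 1890st^3 − 1476st − 3936s^2t − 3444st^2 − 222s^2 − 592s^3 − 518s^2t − 189s − 504s^2 − 441st + 27s^3 + 72s^4 + 63s^3t + 504t^3 + 1344st^3 + 1176t^4 + 546t^2 + 1456st^2 + 1274t^3 − 1323t − 3528st − 3087t^2    [distributive law]
= −4391s^2t + 231s^3t − 2013s^2t^2 − 2798st^2 − 546st^3 − 5445st − 726s^2 − 565s^3 − 189s + 72s^4 + 1778t^3 + 1176t^4 − 2541t^2 − 1323t    [combine like terms]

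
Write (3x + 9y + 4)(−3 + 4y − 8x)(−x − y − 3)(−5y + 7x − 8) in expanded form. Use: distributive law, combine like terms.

387x²y + 599x³ + 41x² − 2031xy² − 2216xy − 828x − 252x²y² + 468x³y − 372xy³ + 168x⁴ + 773y³ + 551y² − 540y + 180y⁴ − 288

(3x + 9y + 4)(−3 + 4y − 8x)(−x − y − 3)(−5y + 7x − 8)
= (−9x + 12xy − 24x² − 27y + 36y² − 72xy − 12 + 16y − 32x)(−x − y − 3)(−5y + 7x − 8)    [distributive law]
= (−41x − 60xy − 24x² − 11y + 36y² − 12)(−x − y − 3)(−5y + 7x − 8)    [combine like terms]
= (41x² + 41xy + 123x + 60x²y + 60xy² + 180xy + 24x³ + 24x²y + 72x² + 11xy + 11y² + 33y − 36xy² − 36y³ − 108y² + 12x + 12y + 36)(−5y + 7x − 8)    [distributive law]
= (113x² + 232xy + 135x + 84x²y + 24xy² + 24x³ − 97y² + 45y − 36y³ + 36)(−5y + 7x − 8)    [combine like terms]
= −565x²y + 791x³ − 904x² − 1160xy² + 1624x²y − 1856xy − 675xy + 945x² − 1080x − 420x²y² + 588x³y − 672x²y − 120xy³ + 168x²y² − 192xy² − 120x³y + 168x⁴ − 192x³ + 485y³ − 679xy² + 776y² − 225y² + 315xy − 360y + 180y⁴ − 252xy³ + 288y³ − 180y + 252x − 288    [distributive law]
= 387x²y + 599x³ + 41x² − 2031xy² − 2216xy − 828x − 252x²y² + 468x³y − 372xy³ + 168x⁴ + 773y³ + 551y² − 540y + 180y⁴ − 288    [combine like terms]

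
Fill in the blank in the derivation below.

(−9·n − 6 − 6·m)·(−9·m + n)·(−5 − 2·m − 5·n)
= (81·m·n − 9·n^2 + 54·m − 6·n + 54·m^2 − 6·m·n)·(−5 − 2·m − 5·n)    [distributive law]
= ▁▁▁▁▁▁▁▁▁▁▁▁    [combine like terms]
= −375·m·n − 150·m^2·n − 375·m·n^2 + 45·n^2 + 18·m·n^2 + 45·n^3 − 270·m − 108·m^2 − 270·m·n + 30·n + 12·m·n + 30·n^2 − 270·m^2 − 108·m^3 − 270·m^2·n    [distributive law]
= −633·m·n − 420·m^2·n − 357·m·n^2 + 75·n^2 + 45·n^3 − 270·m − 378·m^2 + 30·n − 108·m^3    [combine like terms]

By combine like terms:

(75·m·n − 9·n^2 + 54·m − 6·n + 54·m^2)·(−5 − 2·m − 5·n)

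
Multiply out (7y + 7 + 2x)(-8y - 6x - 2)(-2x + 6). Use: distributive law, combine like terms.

(7y + 7 + 2x)(-8y - 6x - 2)(-2x + 6)
= (-56y² - 42xy - 14y - 56y - 42x - 14 - 16xy - 12x² - 4x)(-2x + 6)    [distributive law]
= (-56y² - 58xy - 70y - 46x - 14 - 12x²)(-2x + 6)    [combine like terms]
= 112xy² - 336y² + 116x²y - 348xy + 140xy - 420y + 92x² - 276x + 28x - 84 + 24x³ - 72x²    [distributive law]
= 112xy² - 336y² + 116x²y - 208xy - 420y + 20x² - 248x - 84 + 24x³    [combine like terms]

112xy² - 336y² + 116x²y - 208xy - 420y + 20x² - 248x - 84 + 24x³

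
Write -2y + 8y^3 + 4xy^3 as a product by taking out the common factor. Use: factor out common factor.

2y(-1 + 4y^2 + 2xy^2)

-2y + 8y^3 + 4xy^3
= 2(-y + 4y^3 + 2xy^3)    [factor out 2]
= 2y(-1 + 4y^2 + 2xy^2)    [factor out y]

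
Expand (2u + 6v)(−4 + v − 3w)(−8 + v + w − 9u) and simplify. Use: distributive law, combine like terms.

64u + 192uv + 40uw + 72u^2 − 52uv^2 + 158uvw − 18u^2v − 6uw^2 + 54u^2w + 192v − 72v^2 + 120vw + 6v^3 − 12v^2w − 18vw^2

(2u + 6v)(−4 + v − 3w)(−8 + v + w − 9u)
= (−8u + 2uv − 6uw − 24v + 6v^2 − 18vw)(−8 + v + w − 9u)    [distributive law]
= 64u − 8uv − 8uw + 72u^2 − 16uv + 2uv^2 + 2uvw − 18u^2v + 48uw − 6uvw − 6uw^2 + 54u^2w + 192v − 24v^2 − 24vw + 216uv − 48v^2 + 6v^3 + 6v^2w − 54uv^2 + 144vw − 18v^2w − 18vw^2 + 162uvw    [distributive law]
= 64u + 192uv + 40uw + 72u^2 − 52uv^2 + 158uvw − 18u^2v − 6uw^2 + 54u^2w + 192v − 72v^2 + 120vw + 6v^3 − 12v^2w − 18vw^2    [combine like terms]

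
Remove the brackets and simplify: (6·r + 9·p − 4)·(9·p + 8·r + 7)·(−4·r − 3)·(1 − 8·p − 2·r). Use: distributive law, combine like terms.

1940·p·r^2 + 4680·p^2·r^2 + 2544·p·r^3 − 980·p·r + 4050·p^2·r + 176·r^3 + 384·r^4 − 348·r^2 − 86·r + 2592·p^3·r + 405·p^2 + 1944·p^3 − 753·p + 84

(6·r + 9·p − 4)·(9·p + 8·r + 7)·(−4·r − 3)·(1 − 8·p − 2·r)
= (54·p·r + 48·r^2 + 42·r + 81·p^2 + 72·p·r + 63·p − 36·p − 32·r − 28)·(−4·r − 3)·(1 − 8·p − 2·r)    [distributive law]
= (126·p·r + 48·r^2 + 10·r + 81·p^2 + 27·p − 28)·(−4·r − 3)·(1 − 8·p − 2·r)    [combine like terms]
= (−504·p·r^2 − 378·p·r − 192·r^3 − 144·r^2 − 40·r^2 − 30·r − 324·p^2·r − 243·p^2 − 108·p·r − 81·p + 112·r + 84)·(1 − 8·p − 2·r)    [distributive law]
= (−504·p·r^2 − 486·p·r − 192·r^3 − 184·r^2 + 82·r − 324·p^2·r − 243·p^2 − 81·p + 84)·(1 − 8·p − 2·r)    [combine like terms]
= −504·p·r^2 + 4032·p^2·r^2 + 1008·p·r^3 − 486·p·r + 3888·p^2·r + 972·p·r^2 − 192·r^3 + 1536·p·r^3 + 384·r^4 − 184·r^2 + 1472·p·r^2 + 368·r^3 + 82·r − 656·p·r − 164·r^2 − 324·p^2·r + 2592·p^3·r + 648·p^2·r^2 − 243·p^2 + 1944·p^3 + 486·p^2·r − 81·p + 648·p^2 + 162·p·r + 84 − 672·p − 168·r    [distributive law]
= 1940·p·r^2 + 4680·p^2·r^2 + 2544·p·r^3 − 980·p·r + 4050·p^2·r + 176·r^3 + 384·r^4 − 348·r^2 − 86·r + 2592·p^3·r + 405·p^2 + 1944·p^3 − 753·p + 84    [combine like terms]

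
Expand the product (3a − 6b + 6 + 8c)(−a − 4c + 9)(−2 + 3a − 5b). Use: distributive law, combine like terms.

(3a − 6b + 6 + 8c)(−a − 4c + 9)(−2 + 3a − 5b)
= (−3a^2 − 12ac + 27a + 6ab + 24bc − 54b − 6a − 24c + 54 − 8ac − 32c^2 + 72c)(−2 + 3a − 5b)    [distributive law]
= (−3a^2 − 20ac + 21a + 6ab + 24bc − 54b + 48c + 54 − 32c^2)(−2 + 3a − 5b)    [combine like terms]
= 6a^2 − 9a^3 + 15a^2b + 40ac − 60a^2c + 100abc − 42a + 63a^2 − 105ab − 12ab + 18a^2b − 30ab^2 − 48bc + 72abc − 120b^2c + 108b − 162ab + 270b^2 − 96c + 144ac − 240bc − 108 + 162a − 270b + 64c^2 − 96ac^2 + 160bc^2    [distributive law]
= 69a^2 − 9a^3 + 33a^2b + 184ac − 60a^2c + 172abc + 120a − 279ab − 30ab^2 − 288bc − 120b^2c − 162b + 270b^2 − 96c − 108 + 64c^2 − 96ac^2 + 160bc^2    [combine like terms]

69a^2 − 9a^3 + 33a^2b + 184ac − 60a^2c + 172abc + 120a − 279ab − 30ab^2 − 288bc − 120b^2c − 162b + 270b^2 − 96c − 108 + 64c^2 − 96ac^2 + 160bc^2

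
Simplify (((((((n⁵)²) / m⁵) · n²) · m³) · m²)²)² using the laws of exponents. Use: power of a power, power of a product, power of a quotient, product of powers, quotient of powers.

n⁴⁸

(((((((n⁵)²) / m⁵) · n²) · m³) · m²)²)²
= ((((((n⁵)²) / m⁵) · n²) · m³) · m²)⁴    [power of a power]
= ((((((n⁵)²) / m⁵) · n²) · m³)⁴) · ((m²)⁴)    [power of a product]
= ((((((n⁵)²) / m⁵) · n²)⁴) · ((m³)⁴)) · ((m²)⁴)    [power of a product]
= ((((((n⁵)²) / m⁵)⁴) · ((n²)⁴)) · ((m³)⁴)) · ((m²)⁴)    [power of a product]
= ((((((n⁵)²)⁴) / ((m⁵)⁴)) · ((n²)⁴)) · ((m³)⁴)) · ((m²)⁴)    [power of a quotient]
= (((((n⁵)⁸) / ((m⁵)⁴)) · ((n²)⁴)) · ((m³)⁴)) · ((m²)⁴)    [power of a power]
= (((n⁴⁰ / ((m⁵)⁴)) · ((n²)⁴)) · ((m³)⁴)) · ((m²)⁴)    [power of a power]
= (((n⁴⁰ / m²⁰) · ((n²)⁴)) · ((m³)⁴)) · ((m²)⁴)    [power of a power]
= (((n⁴⁰ / m²⁰) · n⁸) · ((m³)⁴)) · ((m²)⁴)    [power of a power]
= (((n⁴⁰ / m²⁰) · n⁸) · m¹²) · ((m²)⁴)    [power of a power]
= (((n⁴⁰ / m²⁰) · n⁸) · m¹²) · m⁸    [power of a power]
= n⁴⁸    [quotient of powers; product of powers]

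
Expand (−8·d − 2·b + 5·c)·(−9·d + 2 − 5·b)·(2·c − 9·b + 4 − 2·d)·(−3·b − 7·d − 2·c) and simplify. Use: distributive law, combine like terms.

(−8·d − 2·b + 5·c)·(−9·d + 2 − 5·b)·(2·c − 9·b + 4 − 2·d)·(−3·b − 7·d − 2·c)
= (72·d^2 − 16·d + 40·b·d + 18·b·d − 4·b + 10·b^2 − 45·c·d + 10·c − 25·b·c)·(2·c − 9·b + 4 − 2·d)·(−3·b − 7·d − 2·c)    [distributive law]
= (72·d^2 − 16·d + 58·b·d − 4·b + 10·b^2 − 45·c·d + 10·c − 25·b·c)·(2·c − 9·b + 4 − 2·d)·(−3·b − 7·d − 2·c)    [combine like terms]
= (144·c·d^2 − 648·b·d^2 + 288·d^2 − 144·d^3 − 32·c·d + 144·b·d − 64·d + 32·d^2 + 116·b·c·d − 522·b^2·d + 232·b·d − 116·b·d^2 − 8·b·c + 36·b^2 − 16·b + 8·b·d + 20·b^2·c − 90·b^3 + 40·b^2 − 20·b^2·d − 90·c^2·d + 405·b·c·d − 180·c·d + 90·c·d^2 + 20·c^2 − 90·b·c + 40·c − 20·c·d − 50·b·c^2 + 225·b^2·c − 100·b·c + 50·b·c·d)·(−3·b − 7·d − 2·c)    [distributive law]
= (234·c·d^2 − 764·b·d^2 + 320·d^2 − 144·d^3 − 232·c·d + 384·b·d − 64·d + 571·b·c·d − 542·b^2·d − 198·b·c + 76·b^2 − 16·b + 245·b^2·c − 90·b^3 − 90·c^2·d + 20·c^2 + 40·c − 50·b·c^2)·(−3·b − 7·d − 2·c)    [combine like terms]
= −702·b·c·d^2 − 1638·c·d^3 − 468·c^2·d^2 + 2292·b^2·d^2 + 5348·b·d^3 + 1528·b·c·d^2 − 960·b·d^2 − 2240·d^3 − 640·c·d^2 + 432·b·d^3 + 1008·d^4 + 288·c·d^3 + 696·b·c·d + 1624·c·d^2 + 464·c^2·d − 1152·b^2·d − 2688·b·d^2 − 768·b·c·d + 192·b·d + 448·d^2 + 128·c·d − 1713·b^2·c·d − 3997·b·c·d^2 − 1142·b·c^2·d + 1626·b^3·d + 3794·b^2·d^2 + 1084·b^2·c·d + 594·b^2·c + 1386·b·c·d + 396·b·c^2 − 228·b^3 − 532·b^2·d − 152·b^2·c + 48·b^2 + 112·b·d + 32·b·c − 735·b^3·c − 1715·b^2·c·d − 490·b^2·c^2 + 270·b^4 + 630·b^3·d + 180·b^3·c + 270·b·c^2·d + 630·c^2·d^2 + 180·c^3·d − 60·b·c^2 − 140·c^2·d − 40·c^3 − 120·b·c − 280·c·d − 80·c^2 + 150·b^2·c^2 + 350·b·c^2·d + 100·b·c^3    [distributive law]
= −3171·b·c·d^2 − 1350·c·d^3 + 162·c^2·d^2 + 6086·b^2·d^2 + 5780·b·d^3 − 3648·b·d^2 − 2240·d^3 + 984·c·d^2 + 1008·d^4 + 1314·b·c·d + 324·c^2·d − 1684·b^2·d + 304·b·d + 448·d^2 − 152·c·d − 2344·b^2·c·d − 522·b·c^2·d + 2256·b^3·d + 442·b^2·c + 336·b·c^2 − 228·b^3 + 48·b^2 − 88·b·c − 555·b^3·c − 340·b^2·c^2 + 270·b^4 + 180·c^3·d − 40·c^3 − 80·c^2 + 100·b·c^3    [combine like terms]

−3171·b·c·d^2 − 1350·c·d^3 + 162·c^2·d^2 + 6086·b^2·d^2 + 5780·b·d^3 − 3648·b·d^2 − 2240·d^3 + 984·c·d^2 + 1008·d^4 + 1314·b·c·d + 324·c^2·d − 1684·b^2·d + 304·b·d + 448·d^2 − 152·c·d − 2344·b^2·c·d − 522·b·c^2·d + 2256·b^3·d + 442·b^2·c + 336·b·c^2 − 228·b^3 + 48·b^2 − 88·b·c − 555·b^3·c − 340·b^2·c^2 + 270·b^4 + 180·c^3·d − 40·c^3 − 80·c^2 + 100·b·c^3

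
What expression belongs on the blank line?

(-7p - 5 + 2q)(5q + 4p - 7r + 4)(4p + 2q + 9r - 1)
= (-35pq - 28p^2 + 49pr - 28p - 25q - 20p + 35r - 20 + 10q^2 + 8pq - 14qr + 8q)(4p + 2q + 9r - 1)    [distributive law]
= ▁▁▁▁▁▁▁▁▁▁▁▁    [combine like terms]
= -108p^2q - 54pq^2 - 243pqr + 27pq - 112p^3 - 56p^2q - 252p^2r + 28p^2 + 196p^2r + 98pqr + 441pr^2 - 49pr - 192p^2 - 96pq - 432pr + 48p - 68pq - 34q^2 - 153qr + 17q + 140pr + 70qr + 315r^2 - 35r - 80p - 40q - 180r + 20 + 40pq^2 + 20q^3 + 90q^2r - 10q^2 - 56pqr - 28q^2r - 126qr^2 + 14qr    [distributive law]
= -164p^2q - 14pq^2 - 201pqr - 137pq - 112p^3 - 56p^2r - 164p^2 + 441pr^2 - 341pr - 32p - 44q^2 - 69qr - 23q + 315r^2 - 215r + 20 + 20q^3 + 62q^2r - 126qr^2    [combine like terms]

Applying combine like terms to the line above:

(-27pq - 28p^2 + 49pr - 48p - 17q + 35r - 20 + 10q^2 - 14qr)(4p + 2q + 9r - 1)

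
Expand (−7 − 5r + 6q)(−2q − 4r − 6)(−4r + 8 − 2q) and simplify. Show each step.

−140qr − 260q − 52q^2 − 72r^2 + 296r + 336 + 16qr^2 + 76q^2r − 80r^3 + 24q^3

(−7 − 5r + 6q)(−2q − 4r − 6)(−4r + 8 − 2q)
= (14q + 28r + 42 + 10qr + 20r^2 + 30r − 12q^2 − 24qr − 36q)(−4r + 8 − 2q)    [distributive law]
= (−22q + 58r + 42 − 14qr + 20r^2 − 12q^2)(−4r + 8 − 2q)    [combine like terms]
= 88qr − 176q + 44q^2 − 232r^2 + 464r − 116qr − 168r + 336 − 84q + 56qr^2 − 112qr + 28q^2r − 80r^3 + 160r^2 − 40qr^2 + 48q^2r − 96q^2 + 24q^3    [distributive law]
= −140qr − 260q − 52q^2 − 72r^2 + 296r + 336 + 16qr^2 + 76q^2r − 80r^3 + 24q^3    [combine like terms]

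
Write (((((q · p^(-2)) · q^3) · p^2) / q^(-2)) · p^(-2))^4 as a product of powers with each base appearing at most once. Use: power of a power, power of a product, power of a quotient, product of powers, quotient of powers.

(((((q · p^(-2)) · q^3) · p^2) / q^(-2)) · p^(-2))^4
= (((((q · p^(-2)) · q^3) · p^2) / q^(-2))^4) · ((p^(-2))^4)    [power of a product]
= (((((q · p^(-2)) · q^3) · p^2)^4) / ((q^(-2))^4)) · ((p^(-2))^4)    [power of a quotient]
= (((((q · p^(-2)) · q^3)^4) · ((p^2)^4)) / ((q^(-2))^4)) · ((p^(-2))^4)    [power of a product]
= (((((q · p^(-2))^4) · ((q^3)^4)) · ((p^2)^4)) / ((q^(-2))^4)) · ((p^(-2))^4)    [power of a product]
= (((((q^4) · ((p^(-2))^4)) · ((q^3)^4)) · ((p^2)^4)) / ((q^(-2))^4)) · ((p^(-2))^4)    [power of a product]
= ((((q^4 · p^(-8)) · ((q^3)^4)) · ((p^2)^4)) / ((q^(-2))^4)) · ((p^(-2))^4)    [power of a power]
= ((((q^4 · p^(-8)) · q^12) · ((p^2)^4)) / ((q^(-2))^4)) · ((p^(-2))^4)    [power of a power]
= ((((q^4 · p^(-8)) · q^12) · p^8) / ((q^(-2))^4)) · ((p^(-2))^4)    [power of a power]
= ((((q^4 · p^(-8)) · q^12) · p^8) / q^(-8)) · ((p^(-2))^4)    [power of a power]
= ((((q^4 · p^(-8)) · q^12) · p^8) / q^(-8)) · p^(-8)    [power of a power]
= p^(-8)q^24    [quotient of powers; product of powers]

p^(-8)q^24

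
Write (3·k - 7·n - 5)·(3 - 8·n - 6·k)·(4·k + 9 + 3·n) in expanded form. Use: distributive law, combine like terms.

-6·k^2 + 291·k + 355·k·n + 18·k^2·n + 278·k·n^2 - 72·k^3 + 126·n + 561·n^2 + 168·n^3 - 135

(3·k - 7·n - 5)·(3 - 8·n - 6·k)·(4·k + 9 + 3·n)
= (9·k - 24·k·n - 18·k^2 - 21·n + 56·n^2 + 42·k·n - 15 + 40·n + 30·k)·(4·k + 9 + 3·n)    [distributive law]
= (39·k + 18·k·n - 18·k^2 + 19·n + 56·n^2 - 15)·(4·k + 9 + 3·n)    [combine like terms]
= 156·k^2 + 351·k + 117·k·n + 72·k^2·n + 162·k·n + 54·k·n^2 - 72·k^3 - 162·k^2 - 54·k^2·n + 76·k·n + 171·n + 57·n^2 + 224·k·n^2 + 504·n^2 + 168·n^3 - 60·k - 135 - 45·n    [distributive law]
= -6·k^2 + 291·k + 355·k·n + 18·k^2·n + 278·k·n^2 - 72·k^3 + 126·n + 561·n^2 + 168·n^3 - 135    [combine like terms]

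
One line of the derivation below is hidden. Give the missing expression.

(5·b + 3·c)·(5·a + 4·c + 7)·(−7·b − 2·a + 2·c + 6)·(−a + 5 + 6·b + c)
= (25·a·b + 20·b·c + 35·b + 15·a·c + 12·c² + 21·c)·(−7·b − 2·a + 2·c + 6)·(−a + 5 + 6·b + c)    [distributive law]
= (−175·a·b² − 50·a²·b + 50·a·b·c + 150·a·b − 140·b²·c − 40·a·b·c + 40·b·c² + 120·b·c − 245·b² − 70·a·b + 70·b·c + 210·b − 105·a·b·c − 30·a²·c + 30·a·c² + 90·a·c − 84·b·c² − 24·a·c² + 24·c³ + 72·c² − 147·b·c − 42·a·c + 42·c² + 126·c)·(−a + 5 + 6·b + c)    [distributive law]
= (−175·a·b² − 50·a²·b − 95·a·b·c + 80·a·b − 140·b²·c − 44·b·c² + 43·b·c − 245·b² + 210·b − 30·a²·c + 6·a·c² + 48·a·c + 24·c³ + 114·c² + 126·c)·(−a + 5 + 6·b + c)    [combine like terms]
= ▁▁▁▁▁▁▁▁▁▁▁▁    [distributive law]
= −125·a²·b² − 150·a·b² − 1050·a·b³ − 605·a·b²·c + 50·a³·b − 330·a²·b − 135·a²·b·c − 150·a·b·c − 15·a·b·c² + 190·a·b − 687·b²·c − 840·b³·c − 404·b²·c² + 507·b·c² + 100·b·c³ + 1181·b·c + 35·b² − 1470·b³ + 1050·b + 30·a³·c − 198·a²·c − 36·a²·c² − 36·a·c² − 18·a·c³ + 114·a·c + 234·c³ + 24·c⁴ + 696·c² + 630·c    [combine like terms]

By distributive law:

175·a²·b² − 875·a·b² − 1050·a·b³ − 175·a·b²·c + 50·a³·b − 250·a²·b − 300·a²·b² − 50·a²·b·c + 95·a²·b·c − 475·a·b·c − 570·a·b²·c − 95·a·b·c² − 80·a²·b + 400·a·b + 480·a·b² + 80·a·b·c + 140·a·b²·c − 700·b²·c − 840·b³·c − 140·b²·c² + 44·a·b·c² − 220·b·c² − 264·b²·c² − 44·b·c³ − 43·a·b·c + 215·b·c + 258·b²·c + 43·b·c² + 245·a·b² − 1225·b² − 1470·b³ − 245·b²·c − 210·a·b + 1050·b + 1260·b² + 210·b·c + 30·a³·c − 150·a²·c − 180·a²·b·c − 30·a²·c² − 6·a²·c² + 30·a·c² + 36·a·b·c² + 6·a·c³ − 48·a²·c + 240·a·c + 288·a·b·c + 48·a·c² − 24·a·c³ + 120·c³ + 144·b·c³ + 24·c⁴ − 114·a·c² + 570·c² + 684·b·c² + 114·c³ − 126·a·c + 630·c + 756·b·c + 126·c²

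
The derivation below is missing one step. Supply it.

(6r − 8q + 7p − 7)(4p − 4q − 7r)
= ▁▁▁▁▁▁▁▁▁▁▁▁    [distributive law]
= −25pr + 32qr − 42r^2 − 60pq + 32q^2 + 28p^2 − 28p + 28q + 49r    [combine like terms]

By distributive law:

24pr − 24qr − 42r^2 − 32pq + 32q^2 + 56qr + 28p^2 − 28pq − 49pr − 28p + 28q + 49r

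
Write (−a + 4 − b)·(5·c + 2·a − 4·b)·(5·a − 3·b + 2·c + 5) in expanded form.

−29·a^2·c − 6·a·b·c − 10·a·c^2 + 91·a·c − 10·a^3 + 16·a^2·b + 30·a^2 + 14·a·b^2 − 94·a·b − 117·b·c + 40·c^2 + 100·c + 40·a + 68·b^2 − 80·b + 23·b^2·c − 10·b·c^2 − 12·b^3

(−a + 4 − b)·(5·c + 2·a − 4·b)·(5·a − 3·b + 2·c + 5)
= (−5·a·c − 2·a^2 + 4·a·b + 20·c + 8·a − 16·b − 5·b·c − 2·a·b + 4·b^2)·(5·a − 3·b + 2·c + 5)    [distributive law]
= (−5·a·c − 2·a^2 + 2·a·b + 20·c + 8·a − 16·b − 5·b·c + 4·b^2)·(5·a − 3·b + 2·c + 5)    [combine like terms]
= −25·a^2·c + 15·a·b·c − 10·a·c^2 − 25·a·c − 10·a^3 + 6·a^2·b − 4·a^2·c − 10·a^2 + 10·a^2·b − 6·a·b^2 + 4·a·b·c + 10·a·b + 100·a·c − 60·b·c + 40·c^2 + 100·c + 40·a^2 − 24·a·b + 16·a·c + 40·a − 80·a·b + 48·b^2 − 32·b·c − 80·b − 25·a·b·c + 15·b^2·c − 10·b·c^2 − 25·b·c + 20·a·b^2 − 12·b^3 + 8·b^2·c + 20·b^2    [distributive law]
= −29·a^2·c − 6·a·b·c − 10·a·c^2 + 91·a·c − 10·a^3 + 16·a^2·b + 30·a^2 + 14·a·b^2 − 94·a·b − 117·b·c + 40·c^2 + 100·c + 40·a + 68·b^2 − 80·b + 23·b^2·c − 10·b·c^2 − 12·b^3    [combine like terms]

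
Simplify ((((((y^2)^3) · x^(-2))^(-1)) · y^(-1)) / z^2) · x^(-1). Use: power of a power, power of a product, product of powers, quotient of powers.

((((((y^2)^3) · x^(-2))^(-1)) · y^(-1)) / z^2) · x^(-1)
= ((((((y^2)^3)^(-1)) · ((x^(-2))^(-1))) · y^(-1)) / z^2) · x^(-1)    [power of a product]
= (((((y^2)^(-3)) · ((x^(-2))^(-1))) · y^(-1)) / z^2) · x^(-1)    [power of a power]
= (((y^(-6) · ((x^(-2))^(-1))) · y^(-1)) / z^2) · x^(-1)    [power of a power]
= (((y^(-6) · x^2) · y^(-1)) / z^2) · x^(-1)    [power of a power]
= xy^(-7)z^(-2)    [quotient of powers; product of powers]

xy^(-7)z^(-2)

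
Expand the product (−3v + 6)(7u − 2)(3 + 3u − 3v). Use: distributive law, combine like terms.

−171uv − 63u^2v + 63uv^2 + 54v − 18v^2 + 90u + 126u^2 − 36

(−3v + 6)(7u − 2)(3 + 3u − 3v)
= (−21uv + 6v + 42u − 12)(3 + 3u − 3v)    [distributive law]
= −63uv − 63u^2v + 63uv^2 + 18v + 18uv − 18v^2 + 126u + 126u^2 − 126uv − 36 − 36u + 36v    [distributive law]
= −171uv − 63u^2v + 63uv^2 + 54v − 18v^2 + 90u + 126u^2 − 36    [combine like terms]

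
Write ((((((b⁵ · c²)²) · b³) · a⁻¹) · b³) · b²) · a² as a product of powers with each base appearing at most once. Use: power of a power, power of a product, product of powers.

((((((b⁵ · c²)²) · b³) · a⁻¹) · b³) · b²) · a²
= (((((((b⁵)²) · ((c²)²)) · b³) · a⁻¹) · b³) · b²) · a²    [power of a product]
= (((((b¹⁰ · ((c²)²)) · b³) · a⁻¹) · b³) · b²) · a²    [power of a power]
= (((((b¹⁰ · c⁴) · b³) · a⁻¹) · b³) · b²) · a²    [power of a power]
= a·b¹⁸·c⁴    [product of powers]

a·b¹⁸·c⁴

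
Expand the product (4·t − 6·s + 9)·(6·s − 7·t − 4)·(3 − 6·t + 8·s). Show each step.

−902·s·t − 620·s·t^2 + 744·s^2·t + 390·t^2 + 168·t^3 − 21·t + 516·s^2 − 288·s^3 − 54·s − 108

(4·t − 6·s + 9)·(6·s − 7·t − 4)·(3 − 6·t + 8·s)
= (24·s·t − 28·t^2 − 16·t − 36·s^2 + 42·s·t + 24·s + 54·s − 63·t − 36)·(3 − 6·t + 8·s)    [distributive law]
= (66·s·t − 28·t^2 − 79·t − 36·s^2 + 78·s − 36)·(3 − 6·t + 8·s)    [combine like terms]
= 198·s·t − 396·s·t^2 + 528·s^2·t − 84·t^2 + 168·t^3 − 224·s·t^2 − 237·t + 474·t^2 − 632·s·t − 108·s^2 + 216·s^2·t − 288·s^3 + 234·s − 468·s·t + 624·s^2 − 108 + 216·t − 288·s    [distributive law]
= −902·s·t − 620·s·t^2 + 744·s^2·t + 390·t^2 + 168·t^3 − 21·t + 516·s^2 − 288·s^3 − 54·s − 108    [combine like terms]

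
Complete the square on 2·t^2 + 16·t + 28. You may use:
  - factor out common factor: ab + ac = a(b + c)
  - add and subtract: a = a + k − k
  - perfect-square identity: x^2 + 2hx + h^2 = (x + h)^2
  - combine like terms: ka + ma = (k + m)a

2·t^2 + 16·t + 28
= 2(t^2 + 8·t) + 28    [factor out 2 from the t-terms]
= 2(t^2 + 8·t + 16 − 16) + 28    [add and subtract 16 inside the bracket]
= 2(t + 4)^2 − 32 + 28    [perfect-square identity]
= 2(t + 4)^2 − 4    [combine constants]

2(t + 4)^2 − 4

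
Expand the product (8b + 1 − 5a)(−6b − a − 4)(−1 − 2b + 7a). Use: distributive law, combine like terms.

(8b + 1 − 5a)(−6b − a − 4)(−1 − 2b + 7a)
= (−48b^2 − 8ab − 32b − 6b − a − 4 + 30ab + 5a^2 + 20a)(−1 − 2b + 7a)    [distributive law]
= (−48b^2 + 22ab − 38b + 19a − 4 + 5a^2)(−1 − 2b + 7a)    [combine like terms]
= 48b^2 + 96b^3 − 336ab^2 − 22ab − 44ab^2 + 154a^2b + 38b + 76b^2 − 266ab − 19a − 38ab + 133a^2 + 4 + 8b − 28a − 5a^2 − 10a^2b + 35a^3    [distributive law]
= 124b^2 + 96b^3 − 380ab^2 − 326ab + 144a^2b + 46b − 47a + 128a^2 + 4 + 35a^3    [combine like terms]

124b^2 + 96b^3 − 380ab^2 − 326ab + 144a^2b + 46b − 47a + 128a^2 + 4 + 35a^3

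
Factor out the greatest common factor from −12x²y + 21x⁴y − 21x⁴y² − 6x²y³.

−12x²y + 21x⁴y − 21x⁴y² − 6x²y³
= 3(−4x²y + 7x⁴y − 7x⁴y² − 2x²y³)    [factor out 3]
= 3x²y(−4 + 7x² − 7x²y − 2y²)    [factor out x²y]

3x²y(−4 + 7x² − 7x²y − 2y²)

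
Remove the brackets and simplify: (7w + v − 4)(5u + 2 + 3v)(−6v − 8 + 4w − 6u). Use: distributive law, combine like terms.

(7w + v − 4)(5u + 2 + 3v)(−6v − 8 + 4w − 6u)
= (35uw + 14w + 21vw + 5uv + 2v + 3v² − 20u − 8 − 12v)(−6v − 8 + 4w − 6u)    [distributive law]
= (35uw + 14w + 21vw + 5uv − 10v + 3v² − 20u − 8)(−6v − 8 + 4w − 6u)    [combine like terms]
= −210uvw − 280uw + 140uw² − 210u²w − 84vw − 112w + 56w² − 84uw − 126v²w − 168vw + 84vw² − 126uvw − 30uv² − 40uv + 20uvw − 30u²v + 60v² + 80v − 40vw + 60uv − 18v³ − 24v² + 12v²w − 18uv² + 120uv + 160u − 80uw + 120u² + 48v + 64 − 32w + 48u    [distributive law]
= −316uvw − 444uw + 140uw² − 210u²w − 292vw − 144w + 56w² − 114v²w + 84vw² − 48uv² + 140uv − 30u²v + 36v² + 128v − 18v³ + 208u + 120u² + 64    [combine like terms]

−316uvw − 444uw + 140uw² − 210u²w − 292vw − 144w + 56w² − 114v²w + 84vw² − 48uv² + 140uv − 30u²v + 36v² + 128v − 18v³ + 208u + 120u² + 64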